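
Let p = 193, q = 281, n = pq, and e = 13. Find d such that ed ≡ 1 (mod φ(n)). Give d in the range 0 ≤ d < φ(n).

φ(n) = (p−1)(q−1) = 192·280 = 53760.
Need d with 13·d ≡ 1 (mod 53760). Apply the extended Euclidean algorithm:
53760 = 4135·13 + 5
13 = 2·5 + 3
5 = 1·3 + 2
3 = 1·2 + 1
2 = 2·1 + 0
Back-substitute:
1 = 3 − 2
1 = −5 + 2·3
1 = 2·13 − 5·5
1 = −5·53760 + 20677·13
So 13·20677 ≡ 1 (mod 53760), hence d = 20677.

20677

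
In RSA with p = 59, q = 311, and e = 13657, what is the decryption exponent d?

13093

φ(n) = (p−1)(q−1) = 58·310 = 17980.
Need d with 13657·d ≡ 1 (mod 17980). Apply the extended Euclidean algorithm:
17980 = 1×13657 + 4323
13657 = 3×4323 + 688
4323 = 6×688 + 195
688 = 3×195 + 103
195 = 1×103 + 92
103 = 1×92 + 11
92 = 8×11 + 4
11 = 2×4 + 3
4 = 1×3 + 1
3 = 3×1 + 0
Back-substitute:
1 = 4 − 3
1 = −11 + 3·4
1 = 3·92 − 25·11
1 = −25·103 + 28·92
1 = 28·195 − 53·103
1 = −53·688 + 187·195
1 = 187·4323 − 1175·688
1 = −1175·13657 + 3712·4323
1 = 3712·17980 − 4887·13657
So 13657·(-4887) ≡ 1 (mod 17980), hence d ≡ -4887 ≡ 13093 (mod 17980).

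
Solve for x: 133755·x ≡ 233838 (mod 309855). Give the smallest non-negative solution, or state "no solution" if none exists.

gcd(133755, 309855):
309855 = 2×133755 + 42345
133755 = 3×42345 + 6720
42345 = 6×6720 + 2025
6720 = 3×2025 + 645
2025 = 3×645 + 90
645 = 7×90 + 15
90 = 6×15 + 0
gcd = 15, but 15 ∤ 233838, so the congruence has no solution.

no solution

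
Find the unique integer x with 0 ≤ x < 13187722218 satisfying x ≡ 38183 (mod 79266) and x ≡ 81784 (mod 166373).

Write x = 38183 + 79266·k. Then 79266·k ≡ 81784 − 38183 ≡ 43601 (mod 166373).
Need 79266⁻¹ mod 166373. Extended Euclid on (166373, 79266):
166373 = 2*79266 + 7841
79266 = 10*7841 + 856
7841 = 9*856 + 137
856 = 6*137 + 34
137 = 4*34 + 1
34 = 34*1 + 0
Back-substitute:
1 = 137 − 4·34
1 = −4·856 + 25·137
1 = 25·7841 − 229·856
1 = −229·79266 + 2315·7841
1 = 2315·166373 − 4859·79266
79266⁻¹ ≡ 161514 (mod 166373), so k ≡ 161514·43601 ≡ 101943 (mod 166373).
x = 38183 + 79266·101943 = 8080652021.

8080652021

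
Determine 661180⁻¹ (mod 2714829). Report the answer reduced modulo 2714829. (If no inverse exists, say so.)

no inverse exists

Euclidean algorithm on 2714829, 661180:
2714829 = 4*661180 + 70109
661180 = 9*70109 + 30199
70109 = 2*30199 + 9711
30199 = 3*9711 + 1066
9711 = 9*1066 + 117
1066 = 9*117 + 13
117 = 9*13 + 0
Since gcd = 13 > 1, 661180 is not a unit mod 2714829.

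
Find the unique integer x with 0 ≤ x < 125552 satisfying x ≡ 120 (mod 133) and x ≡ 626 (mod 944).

2514

Write x = 120 + 133·k. Then 133·k ≡ 626 − 120 ≡ 506 (mod 944).
Need 133⁻¹ mod 944. Extended Euclid on (944, 133):
944 = 7·133 + 13
133 = 10·13 + 3
13 = 4·3 + 1
3 = 3·1 + 0
Back-substitute:
1 = 13 − 4·3
1 = −4·133 + 41·13
1 = 41·944 − 291·133
133⁻¹ ≡ 653 (mod 944), so k ≡ 653·506 ≡ 18 (mod 944).
x = 120 + 133·18 = 2514.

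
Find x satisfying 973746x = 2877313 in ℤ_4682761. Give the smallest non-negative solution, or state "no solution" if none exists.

First find gcd(973746, 4682761):
4682761 = 4·973746 + 787777
973746 = 1·787777 + 185969
787777 = 4·185969 + 43901
185969 = 4·43901 + 10365
43901 = 4·10365 + 2441
10365 = 4·2441 + 601
2441 = 4·601 + 37
601 = 16·37 + 9
37 = 4·9 + 1
9 = 9·1 + 0
gcd = 1, so a unique solution mod 4682761 exists.
Back-substitute for the Bézout coefficients:
1 = 37 − 4·9
1 = −4·601 + 65·37
1 = 65·2441 − 264·601
1 = −264·10365 + 1121·2441
1 = 1121·43901 − 4748·10365
1 = −4748·185969 + 20113·43901
1 = 20113·787777 − 85200·185969
1 = −85200·973746 + 105313·787777
1 = 105313·4682761 − 506452·973746
So 973746·(-506452) ≡ 1 (mod 4682761), giving 973746⁻¹ ≡ 4176309.
x ≡ 973746⁻¹·2877313 ≡ 4176309·2877313 ≡ 2789353 (mod 4682761).

2789353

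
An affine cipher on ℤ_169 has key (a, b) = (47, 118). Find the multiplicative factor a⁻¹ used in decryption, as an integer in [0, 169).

Run Euclid on (169, 47):
169 = 3·47 + 28
47 = 1·28 + 19
28 = 1·19 + 9
19 = 2·9 + 1
9 = 9·1 + 0
gcd = 1, so the inverse exists. Back-substitute:
1 = 19 − 2·9
1 = −2·28 + 3·19
1 = 3·47 − 5·28
1 = −5·169 + 18·47
So 47·18 ≡ 1 (mod 169).

18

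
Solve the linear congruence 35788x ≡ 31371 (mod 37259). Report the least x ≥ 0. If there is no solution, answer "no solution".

First find gcd(35788, 37259):
37259 = 1*35788 + 1471
35788 = 24*1471 + 484
1471 = 3*484 + 19
484 = 25*19 + 9
19 = 2*9 + 1
9 = 9*1 + 0
gcd = 1, so a unique solution mod 37259 exists.
Back-substitute for the Bézout coefficients:
1 = 19 − 2·9
1 = −2·484 + 51·19
1 = 51·1471 − 155·484
1 = −155·35788 + 3771·1471
1 = 3771·37259 − 3926·35788
So 35788·(-3926) ≡ 1 (mod 37259), giving 35788⁻¹ ≡ 33333.
x ≡ 35788⁻¹·31371 ≡ 33333·31371 ≡ 15708 (mod 37259).

15708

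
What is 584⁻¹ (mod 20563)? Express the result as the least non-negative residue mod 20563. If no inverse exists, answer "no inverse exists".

Run Euclid on (20563, 584):
20563 = 35·584 + 123
584 = 4·123 + 92
123 = 1·92 + 31
92 = 2·31 + 30
31 = 1·30 + 1
30 = 30·1 + 0
gcd = 1, so the inverse exists. Back-substitute:
1 = 31 − 30
1 = −92 + 3·31
1 = 3·123 − 4·92
1 = −4·584 + 19·123
1 = 19·20563 − 669·584
Thus 584·(-669) ≡ 1 (mod 20563); reducing, -669 mod 20563 = 19894.

19894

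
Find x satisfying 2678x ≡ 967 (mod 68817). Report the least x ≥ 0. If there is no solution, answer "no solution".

36773

First find gcd(2678, 68817):
68817 = 25·2678 + 1867
2678 = 1·1867 + 811
1867 = 2·811 + 245
811 = 3·245 + 76
245 = 3·76 + 17
76 = 4·17 + 8
17 = 2·8 + 1
8 = 8·1 + 0
gcd = 1, so a unique solution mod 68817 exists.
Back-substitute for the Bézout coefficients:
1 = 17 − 2·8
1 = −2·76 + 9·17
1 = 9·245 − 29·76
1 = −29·811 + 96·245
1 = 96·1867 − 221·811
1 = −221·2678 + 317·1867
1 = 317·68817 − 8146·2678
So 2678·(-8146) ≡ 1 (mod 68817), giving 2678⁻¹ ≡ 60671.
x ≡ 2678⁻¹·967 ≡ 60671·967 ≡ 36773 (mod 68817).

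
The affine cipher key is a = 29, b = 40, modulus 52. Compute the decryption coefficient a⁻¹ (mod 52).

9

Apply the Euclidean algorithm to 52 and 29:
52 = 1*29 + 23
29 = 1*23 + 6
23 = 3*6 + 5
6 = 1*5 + 1
5 = 5*1 + 0
Since gcd(29, 52) = 1, back-substitute to write 1 as a combination:
1 = 6 − 5
1 = −23 + 4·6
1 = 4·29 − 5·23
1 = −5·52 + 9·29
So 29·9 ≡ 1 (mod 52).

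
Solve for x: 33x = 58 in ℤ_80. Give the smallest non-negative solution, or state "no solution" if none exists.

26

First find gcd(33, 80):
80 = 2*33 + 14
33 = 2*14 + 5
14 = 2*5 + 4
5 = 1*4 + 1
4 = 4*1 + 0
gcd = 1, so a unique solution mod 80 exists.
Back-substitute for the Bézout coefficients:
1 = 5 − 4
1 = −14 + 3·5
1 = 3·33 − 7·14
1 = −7·80 + 17·33
So 33·(17) ≡ 1 (mod 80), giving 33⁻¹ ≡ 17.
x ≡ 33⁻¹·58 ≡ 17·58 ≡ 26 (mod 80).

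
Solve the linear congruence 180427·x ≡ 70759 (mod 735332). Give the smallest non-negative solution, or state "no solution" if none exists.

40837

First find gcd(180427, 735332):
735332 = 4*180427 + 13624
180427 = 13*13624 + 3315
13624 = 4*3315 + 364
3315 = 9*364 + 39
364 = 9*39 + 13
39 = 3*13 + 0
gcd = 13 and 13 | 70759, so solutions exist. Divide through by 13: 13879x ≡ 5443 (mod 56564).
Now find 13879⁻¹ mod 56564:
56564 = 4*13879 + 1048
13879 = 13*1048 + 255
1048 = 4*255 + 28
255 = 9*28 + 3
28 = 9*3 + 1
3 = 3*1 + 0
Back-substitute:
1 = 28 − 9·3
1 = −9·255 + 82·28
1 = 82·1048 − 337·255
1 = −337·13879 + 4463·1048
1 = 4463·56564 − 18189·13879
So 13879·(-18189) ≡ 1 (mod 56564), i.e. 13879⁻¹ ≡ 38375.
Then x ≡ 38375·5443 ≡ 40837 (mod 56564); the smallest non-negative solution is x = 40837.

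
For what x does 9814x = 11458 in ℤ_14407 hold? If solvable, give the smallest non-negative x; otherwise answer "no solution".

7350

First find gcd(9814, 14407):
14407 = 1*9814 + 4593
9814 = 2*4593 + 628
4593 = 7*628 + 197
628 = 3*197 + 37
197 = 5*37 + 12
37 = 3*12 + 1
12 = 12*1 + 0
gcd = 1, so a unique solution mod 14407 exists.
Back-substitute for the Bézout coefficients:
1 = 37 − 3·12
1 = −3·197 + 16·37
1 = 16·628 − 51·197
1 = −51·4593 + 373·628
1 = 373·9814 − 797·4593
1 = −797·14407 + 1170·9814
So 9814·(1170) ≡ 1 (mod 14407), giving 9814⁻¹ ≡ 1170.
x ≡ 9814⁻¹·11458 ≡ 1170·11458 ≡ 7350 (mod 14407).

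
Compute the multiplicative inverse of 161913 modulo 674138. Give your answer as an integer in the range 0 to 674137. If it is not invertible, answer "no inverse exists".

656143

Apply the Euclidean algorithm to 674138 and 161913:
674138 = 4×161913 + 26486
161913 = 6×26486 + 2997
26486 = 8×2997 + 2510
2997 = 1×2510 + 487
2510 = 5×487 + 75
487 = 6×75 + 37
75 = 2×37 + 1
37 = 37×1 + 0
Since gcd(161913, 674138) = 1, back-substitute to write 1 as a combination:
1 = 75 − 2·37
1 = −2·487 + 13·75
1 = 13·2510 − 67·487
1 = −67·2997 + 80·2510
1 = 80·26486 − 707·2997
1 = −707·161913 + 4322·26486
1 = 4322·674138 − 17995·161913
Thus 161913·(-17995) ≡ 1 (mod 674138); reducing, -17995 mod 674138 = 656143.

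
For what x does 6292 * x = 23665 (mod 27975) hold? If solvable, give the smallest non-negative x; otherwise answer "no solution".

26845

First find gcd(6292, 27975):
27975 = 4×6292 + 2807
6292 = 2×2807 + 678
2807 = 4×678 + 95
678 = 7×95 + 13
95 = 7×13 + 4
13 = 3×4 + 1
4 = 4×1 + 0
gcd = 1, so a unique solution mod 27975 exists.
Back-substitute for the Bézout coefficients:
1 = 13 − 3·4
1 = −3·95 + 22·13
1 = 22·678 − 157·95
1 = −157·2807 + 650·678
1 = 650·6292 − 1457·2807
1 = −1457·27975 + 6478·6292
So 6292·(6478) ≡ 1 (mod 27975), giving 6292⁻¹ ≡ 6478.
x ≡ 6292⁻¹·23665 ≡ 6478·23665 ≡ 26845 (mod 27975).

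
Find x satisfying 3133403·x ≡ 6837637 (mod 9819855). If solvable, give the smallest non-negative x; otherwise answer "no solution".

First find gcd(3133403, 9819855):
9819855 = 3*3133403 + 419646
3133403 = 7*419646 + 195881
419646 = 2*195881 + 27884
195881 = 7*27884 + 693
27884 = 40*693 + 164
693 = 4*164 + 37
164 = 4*37 + 16
37 = 2*16 + 5
16 = 3*5 + 1
5 = 5*1 + 0
gcd = 1, so a unique solution mod 9819855 exists.
Back-substitute for the Bézout coefficients:
1 = 16 − 3·5
1 = −3·37 + 7·16
1 = 7·164 − 31·37
1 = −31·693 + 131·164
1 = 131·27884 − 5271·693
1 = −5271·195881 + 37028·27884
1 = 37028·419646 − 79327·195881
1 = −79327·3133403 + 592317·419646
1 = 592317·9819855 − 1856278·3133403
So 3133403·(-1856278) ≡ 1 (mod 9819855), giving 3133403⁻¹ ≡ 7963577.
x ≡ 3133403⁻¹·6837637 ≡ 7963577·6837637 ≡ 246614 (mod 9819855).

246614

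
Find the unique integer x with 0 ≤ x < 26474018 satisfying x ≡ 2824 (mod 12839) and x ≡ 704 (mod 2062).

1928674

Write x = 2824 + 12839·k. Then 12839·k ≡ 704 − 2824 ≡ 2004 (mod 2062).
Need 12839⁻¹ mod 2062. Extended Euclid on (2062, 467):
2062 = 4·467 + 194
467 = 2·194 + 79
194 = 2·79 + 36
79 = 2·36 + 7
36 = 5·7 + 1
7 = 7·1 + 0
Back-substitute:
1 = 36 − 5·7
1 = −5·79 + 11·36
1 = 11·194 − 27·79
1 = −27·467 + 65·194
1 = 65·2062 − 287·467
12839⁻¹ ≡ 1775 (mod 2062), so k ≡ 1775·2004 ≡ 150 (mod 2062).
x = 2824 + 12839·150 = 1928674.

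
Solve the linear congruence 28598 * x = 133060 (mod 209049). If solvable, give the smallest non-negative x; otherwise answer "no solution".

103016

First find gcd(28598, 209049):
209049 = 7×28598 + 8863
28598 = 3×8863 + 2009
8863 = 4×2009 + 827
2009 = 2×827 + 355
827 = 2×355 + 117
355 = 3×117 + 4
117 = 29×4 + 1
4 = 4×1 + 0
gcd = 1, so a unique solution mod 209049 exists.
Back-substitute for the Bézout coefficients:
1 = 117 − 29·4
1 = −29·355 + 88·117
1 = 88·827 − 205·355
1 = −205·2009 + 498·827
1 = 498·8863 − 2197·2009
1 = −2197·28598 + 7089·8863
1 = 7089·209049 − 51820·28598
So 28598·(-51820) ≡ 1 (mod 209049), giving 28598⁻¹ ≡ 157229.
x ≡ 28598⁻¹·133060 ≡ 157229·133060 ≡ 103016 (mod 209049).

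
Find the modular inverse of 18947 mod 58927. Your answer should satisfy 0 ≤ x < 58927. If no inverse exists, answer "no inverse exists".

Run Euclid on (58927, 18947):
58927 = 3*18947 + 2086
18947 = 9*2086 + 173
2086 = 12*173 + 10
173 = 17*10 + 3
10 = 3*3 + 1
3 = 3*1 + 0
The gcd is 1. Working backward:
1 = 10 − 3·3
1 = −3·173 + 52·10
1 = 52·2086 − 627·173
1 = −627·18947 + 5695·2086
1 = 5695·58927 − 17712·18947
Hence 18947⁻¹ ≡ -17712 ≡ 41215 (mod 58927).

41215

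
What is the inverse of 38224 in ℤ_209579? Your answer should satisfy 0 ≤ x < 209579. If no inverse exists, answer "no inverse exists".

144908

Run Euclid on (209579, 38224):
209579 = 5·38224 + 18459
38224 = 2·18459 + 1306
18459 = 14·1306 + 175
1306 = 7·175 + 81
175 = 2·81 + 13
81 = 6·13 + 3
13 = 4·3 + 1
3 = 3·1 + 0
The gcd is 1. Working backward:
1 = 13 − 4·3
1 = −4·81 + 25·13
1 = 25·175 − 54·81
1 = −54·1306 + 403·175
1 = 403·18459 − 5696·1306
1 = −5696·38224 + 11795·18459
1 = 11795·209579 − 64671·38224
So 38224·(-64671) ≡ 1 (mod 209579), and -64671 ≡ 144908 (mod 209579).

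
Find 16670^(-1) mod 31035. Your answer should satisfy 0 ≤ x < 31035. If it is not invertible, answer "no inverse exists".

Euclidean algorithm on 31035, 16670:
31035 = 1*16670 + 14365
16670 = 1*14365 + 2305
14365 = 6*2305 + 535
2305 = 4*535 + 165
535 = 3*165 + 40
165 = 4*40 + 5
40 = 8*5 + 0
Since gcd = 5 > 1, 16670 is not a unit mod 31035.

no inverse exists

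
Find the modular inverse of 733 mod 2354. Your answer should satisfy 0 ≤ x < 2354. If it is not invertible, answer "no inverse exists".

Apply the Euclidean algorithm to 2354 and 733:
2354 = 3·733 + 155
733 = 4·155 + 113
155 = 1·113 + 42
113 = 2·42 + 29
42 = 1·29 + 13
29 = 2·13 + 3
13 = 4·3 + 1
3 = 3·1 + 0
gcd = 1, so the inverse exists. Back-substitute:
1 = 13 − 4·3
1 = −4·29 + 9·13
1 = 9·42 − 13·29
1 = −13·113 + 35·42
1 = 35·155 − 48·113
1 = −48·733 + 227·155
1 = 227·2354 − 729·733
Thus 733·(-729) ≡ 1 (mod 2354); reducing, -729 mod 2354 = 1625.

1625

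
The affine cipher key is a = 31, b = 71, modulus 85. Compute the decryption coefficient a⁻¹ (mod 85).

gcd(85, 31) by repeated division:
85 = 2*31 + 23
31 = 1*23 + 8
23 = 2*8 + 7
8 = 1*7 + 1
7 = 7*1 + 0
gcd = 1, so the inverse exists. Back-substitute:
1 = 8 − 7
1 = −23 + 3·8
1 = 3·31 − 4·23
1 = −4·85 + 11·31
So 31·11 ≡ 1 (mod 85).

11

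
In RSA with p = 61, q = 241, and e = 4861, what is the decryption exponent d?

φ(n) = (p−1)(q−1) = 60·240 = 14400.
Need d with 4861·d ≡ 1 (mod 14400). Apply the extended Euclidean algorithm:
14400 = 2*4861 + 4678
4861 = 1*4678 + 183
4678 = 25*183 + 103
183 = 1*103 + 80
103 = 1*80 + 23
80 = 3*23 + 11
23 = 2*11 + 1
11 = 11*1 + 0
Back-substitute:
1 = 23 − 2·11
1 = −2·80 + 7·23
1 = 7·103 − 9·80
1 = −9·183 + 16·103
1 = 16·4678 − 409·183
1 = −409·4861 + 425·4678
1 = 425·14400 − 1259·4861
So 4861·(-1259) ≡ 1 (mod 14400), hence d ≡ -1259 ≡ 13141 (mod 14400).

13141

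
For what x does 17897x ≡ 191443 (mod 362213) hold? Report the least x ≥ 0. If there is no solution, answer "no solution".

324782

First find gcd(17897, 362213):
362213 = 20*17897 + 4273
17897 = 4*4273 + 805
4273 = 5*805 + 248
805 = 3*248 + 61
248 = 4*61 + 4
61 = 15*4 + 1
4 = 4*1 + 0
gcd = 1, so a unique solution mod 362213 exists.
Back-substitute for the Bézout coefficients:
1 = 61 − 15·4
1 = −15·248 + 61·61
1 = 61·805 − 198·248
1 = −198·4273 + 1051·805
1 = 1051·17897 − 4402·4273
1 = −4402·362213 + 89091·17897
So 17897·(89091) ≡ 1 (mod 362213), giving 17897⁻¹ ≡ 89091.
x ≡ 17897⁻¹·191443 ≡ 89091·191443 ≡ 324782 (mod 362213).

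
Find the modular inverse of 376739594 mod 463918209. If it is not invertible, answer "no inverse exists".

412611749

Extended Euclidean algorithm:
463918209 = 1×376739594 + 87178615
376739594 = 4×87178615 + 28025134
87178615 = 3×28025134 + 3103213
28025134 = 9×3103213 + 96217
3103213 = 32×96217 + 24269
96217 = 3×24269 + 23410
24269 = 1×23410 + 859
23410 = 27×859 + 217
859 = 3×217 + 208
217 = 1×208 + 9
208 = 23×9 + 1
9 = 9×1 + 0
Since gcd(376739594, 463918209) = 1, back-substitute to write 1 as a combination:
1 = 208 − 23·9
1 = −23·217 + 24·208
1 = 24·859 − 95·217
1 = −95·23410 + 2589·859
1 = 2589·24269 − 2684·23410
1 = −2684·96217 + 10641·24269
1 = 10641·3103213 − 343196·96217
1 = −343196·28025134 + 3099405·3103213
1 = 3099405·87178615 − 9641411·28025134
1 = −9641411·376739594 + 41665049·87178615
1 = 41665049·463918209 − 51306460·376739594
Hence 376739594⁻¹ ≡ -51306460 ≡ 412611749 (mod 463918209).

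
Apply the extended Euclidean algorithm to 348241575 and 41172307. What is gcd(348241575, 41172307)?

11

Repeated division:
348241575 = 8·41172307 + 18863119
41172307 = 2·18863119 + 3446069
18863119 = 5·3446069 + 1632774
3446069 = 2·1632774 + 180521
1632774 = 9·180521 + 8085
180521 = 22·8085 + 2651
8085 = 3·2651 + 132
2651 = 20·132 + 11
132 = 12·11 + 0
gcd(348241575, 41172307) = 11.
Express as a combination:
11 = 2651 − 20·132
11 = −20·8085 + 61·2651
11 = 61·180521 − 1362·8085
11 = −1362·1632774 + 12319·180521
11 = 12319·3446069 − 26000·1632774
11 = −26000·18863119 + 142319·3446069
11 = 142319·41172307 − 310638·18863119
11 = −310638·348241575 + 2627423·41172307
So 11 = (-310638)·348241575 + (2627423)·41172307.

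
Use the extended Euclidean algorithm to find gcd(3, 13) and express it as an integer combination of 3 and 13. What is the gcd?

Euclidean algorithm:
13 = 4×3 + 1
3 = 3×1 + 0
gcd(3, 13) = 1.
Express as a combination:
1 = 13 − 4·3
So 1 = (1)·13 + (-4)·3.

1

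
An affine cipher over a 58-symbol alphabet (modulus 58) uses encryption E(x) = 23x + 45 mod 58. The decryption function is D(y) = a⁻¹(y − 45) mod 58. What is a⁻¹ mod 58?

53

Apply the Euclidean algorithm to 58 and 23:
58 = 2*23 + 12
23 = 1*12 + 11
12 = 1*11 + 1
11 = 11*1 + 0
gcd = 1, so the inverse exists. Back-substitute:
1 = 12 − 11
1 = −23 + 2·12
1 = 2·58 − 5·23
Thus 23·(-5) ≡ 1 (mod 58); reducing, -5 mod 58 = 53.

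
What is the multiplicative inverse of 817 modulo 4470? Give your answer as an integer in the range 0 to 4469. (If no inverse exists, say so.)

Apply the Euclidean algorithm to 4470 and 817:
4470 = 5*817 + 385
817 = 2*385 + 47
385 = 8*47 + 9
47 = 5*9 + 2
9 = 4*2 + 1
2 = 2*1 + 0
gcd = 1, so the inverse exists. Back-substitute:
1 = 9 − 4·2
1 = −4·47 + 21·9
1 = 21·385 − 172·47
1 = −172·817 + 365·385
1 = 365·4470 − 1997·817
Thus 817·(-1997) ≡ 1 (mod 4470); reducing, -1997 mod 4470 = 2473.

2473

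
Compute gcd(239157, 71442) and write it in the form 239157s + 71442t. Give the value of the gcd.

9

Euclidean algorithm:
239157 = 3*71442 + 24831
71442 = 2*24831 + 21780
24831 = 1*21780 + 3051
21780 = 7*3051 + 423
3051 = 7*423 + 90
423 = 4*90 + 63
90 = 1*63 + 27
63 = 2*27 + 9
27 = 3*9 + 0
gcd(239157, 71442) = 9.
Express as a combination:
9 = 63 − 2·27
9 = −2·90 + 3·63
9 = 3·423 − 14·90
9 = −14·3051 + 101·423
9 = 101·21780 − 721·3051
9 = −721·24831 + 822·21780
9 = 822·71442 − 2365·24831
9 = −2365·239157 + 7917·71442
So 9 = (-2365)·239157 + (7917)·71442.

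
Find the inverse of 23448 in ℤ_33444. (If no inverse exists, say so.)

no inverse exists

Euclidean algorithm on 33444, 23448:
33444 = 1×23448 + 9996
23448 = 2×9996 + 3456
9996 = 2×3456 + 3084
3456 = 1×3084 + 372
3084 = 8×372 + 108
372 = 3×108 + 48
108 = 2×48 + 12
48 = 4×12 + 0
gcd(23448, 33444) = 12 ≠ 1, so 23448 has no multiplicative inverse modulo 33444.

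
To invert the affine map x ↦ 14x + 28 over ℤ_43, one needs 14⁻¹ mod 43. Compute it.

40

Apply the Euclidean algorithm to 43 and 14:
43 = 3×14 + 1
14 = 14×1 + 0
gcd = 1, so the inverse exists. Back-substitute:
1 = 43 − 3·14
Thus 14·(-3) ≡ 1 (mod 43); reducing, -3 mod 43 = 40.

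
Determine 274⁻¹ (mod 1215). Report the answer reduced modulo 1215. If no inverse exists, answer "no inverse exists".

Extended Euclidean algorithm:
1215 = 4×274 + 119
274 = 2×119 + 36
119 = 3×36 + 11
36 = 3×11 + 3
11 = 3×3 + 2
3 = 1×2 + 1
2 = 2×1 + 0
Since gcd(274, 1215) = 1, back-substitute to write 1 as a combination:
1 = 3 − 2
1 = −11 + 4·3
1 = 4·36 − 13·11
1 = −13·119 + 43·36
1 = 43·274 − 99·119
1 = −99·1215 + 439·274
So 274·439 ≡ 1 (mod 1215).

439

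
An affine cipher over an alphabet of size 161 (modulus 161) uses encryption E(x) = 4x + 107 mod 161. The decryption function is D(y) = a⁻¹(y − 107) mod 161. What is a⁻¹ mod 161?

Extended Euclidean algorithm:
161 = 40*4 + 1
4 = 4*1 + 0
The gcd is 1. Working backward:
1 = 161 − 40·4
Hence 4⁻¹ ≡ -40 ≡ 121 (mod 161).

121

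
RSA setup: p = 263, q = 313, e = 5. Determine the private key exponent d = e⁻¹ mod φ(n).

φ(n) = (p−1)(q−1) = 262·312 = 81744.
Need d with 5·d ≡ 1 (mod 81744). Apply the extended Euclidean algorithm:
81744 = 16348×5 + 4
5 = 1×4 + 1
4 = 4×1 + 0
Back-substitute:
1 = 5 − 4
1 = −81744 + 16349·5
So 5·16349 ≡ 1 (mod 81744), hence d = 16349.

16349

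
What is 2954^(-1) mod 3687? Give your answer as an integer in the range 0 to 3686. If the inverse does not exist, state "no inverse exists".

503

Apply the Euclidean algorithm to 3687 and 2954:
3687 = 1*2954 + 733
2954 = 4*733 + 22
733 = 33*22 + 7
22 = 3*7 + 1
7 = 7*1 + 0
The gcd is 1. Working backward:
1 = 22 − 3·7
1 = −3·733 + 100·22
1 = 100·2954 − 403·733
1 = −403·3687 + 503·2954
So 2954·503 ≡ 1 (mod 3687).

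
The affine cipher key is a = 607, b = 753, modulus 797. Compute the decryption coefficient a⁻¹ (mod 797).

Apply the Euclidean algorithm to 797 and 607:
797 = 1·607 + 190
607 = 3·190 + 37
190 = 5·37 + 5
37 = 7·5 + 2
5 = 2·2 + 1
2 = 2·1 + 0
The gcd is 1. Working backward:
1 = 5 − 2·2
1 = −2·37 + 15·5
1 = 15·190 − 77·37
1 = −77·607 + 246·190
1 = 246·797 − 323·607
So 607·(-323) ≡ 1 (mod 797), and -323 ≡ 474 (mod 797).

474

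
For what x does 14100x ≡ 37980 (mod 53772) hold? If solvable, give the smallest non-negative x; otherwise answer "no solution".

First find gcd(14100, 53772):
53772 = 3×14100 + 11472
14100 = 1×11472 + 2628
11472 = 4×2628 + 960
2628 = 2×960 + 708
960 = 1×708 + 252
708 = 2×252 + 204
252 = 1×204 + 48
204 = 4×48 + 12
48 = 4×12 + 0
gcd = 12 and 12 | 37980, so solutions exist. Divide through by 12: 1175x ≡ 3165 (mod 4481).
Now find 1175⁻¹ mod 4481:
4481 = 3×1175 + 956
1175 = 1×956 + 219
956 = 4×219 + 80
219 = 2×80 + 59
80 = 1×59 + 21
59 = 2×21 + 17
21 = 1×17 + 4
17 = 4×4 + 1
4 = 4×1 + 0
Back-substitute:
1 = 17 − 4·4
1 = −4·21 + 5·17
1 = 5·59 − 14·21
1 = −14·80 + 19·59
1 = 19·219 − 52·80
1 = −52·956 + 227·219
1 = 227·1175 − 279·956
1 = −279·4481 + 1064·1175
So 1175⁻¹ ≡ 1064 (mod 4481).
Then x ≡ 1064·3165 ≡ 2329 (mod 4481); the smallest non-negative solution is x = 2329.

2329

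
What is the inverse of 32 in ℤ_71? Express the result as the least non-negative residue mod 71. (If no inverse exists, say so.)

Extended Euclidean algorithm:
71 = 2*32 + 7
32 = 4*7 + 4
7 = 1*4 + 3
4 = 1*3 + 1
3 = 3*1 + 0
gcd = 1, so the inverse exists. Back-substitute:
1 = 4 − 3
1 = −7 + 2·4
1 = 2·32 − 9·7
1 = −9·71 + 20·32
So 32·20 ≡ 1 (mod 71).

20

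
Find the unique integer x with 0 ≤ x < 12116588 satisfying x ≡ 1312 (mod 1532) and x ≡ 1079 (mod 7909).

Write x = 1312 + 1532·k. Then 1532·k ≡ 1079 − 1312 ≡ 7676 (mod 7909).
Need 1532⁻¹ mod 7909. Extended Euclid on (7909, 1532):
7909 = 5*1532 + 249
1532 = 6*249 + 38
249 = 6*38 + 21
38 = 1*21 + 17
21 = 1*17 + 4
17 = 4*4 + 1
4 = 4*1 + 0
Back-substitute:
1 = 17 − 4·4
1 = −4·21 + 5·17
1 = 5·38 − 9·21
1 = −9·249 + 59·38
1 = 59·1532 − 363·249
1 = −363·7909 + 1874·1532
1532⁻¹ ≡ 1874 (mod 7909), so k ≡ 1874·7676 ≡ 6262 (mod 7909).
x = 1312 + 1532·6262 = 9594696.

9594696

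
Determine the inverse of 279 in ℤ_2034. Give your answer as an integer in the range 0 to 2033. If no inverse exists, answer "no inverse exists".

Euclidean algorithm on 2034, 279:
2034 = 7·279 + 81
279 = 3·81 + 36
81 = 2·36 + 9
36 = 4·9 + 0
gcd(279, 2034) = 9 ≠ 1, so 279 has no multiplicative inverse modulo 2034.

no inverse exists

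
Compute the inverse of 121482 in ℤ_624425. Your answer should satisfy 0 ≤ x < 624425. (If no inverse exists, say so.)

Run Euclid on (624425, 121482):
624425 = 5*121482 + 17015
121482 = 7*17015 + 2377
17015 = 7*2377 + 376
2377 = 6*376 + 121
376 = 3*121 + 13
121 = 9*13 + 4
13 = 3*4 + 1
4 = 4*1 + 0
gcd = 1, so the inverse exists. Back-substitute:
1 = 13 − 3·4
1 = −3·121 + 28·13
1 = 28·376 − 87·121
1 = −87·2377 + 550·376
1 = 550·17015 − 3937·2377
1 = −3937·121482 + 28109·17015
1 = 28109·624425 − 144482·121482
So 121482·(-144482) ≡ 1 (mod 624425), and -144482 ≡ 479943 (mod 624425).

479943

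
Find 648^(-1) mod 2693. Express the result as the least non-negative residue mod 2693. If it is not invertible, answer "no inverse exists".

Run Euclid on (2693, 648):
2693 = 4×648 + 101
648 = 6×101 + 42
101 = 2×42 + 17
42 = 2×17 + 8
17 = 2×8 + 1
8 = 8×1 + 0
Since gcd(648, 2693) = 1, back-substitute to write 1 as a combination:
1 = 17 − 2·8
1 = −2·42 + 5·17
1 = 5·101 − 12·42
1 = −12·648 + 77·101
1 = 77·2693 − 320·648
Thus 648·(-320) ≡ 1 (mod 2693); reducing, -320 mod 2693 = 2373.

2373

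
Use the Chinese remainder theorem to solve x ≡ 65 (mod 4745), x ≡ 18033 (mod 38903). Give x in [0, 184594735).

Write x = 65 + 4745·k. Then 4745·k ≡ 18033 − 65 ≡ 17968 (mod 38903).
Need 4745⁻¹ mod 38903. Extended Euclid on (38903, 4745):
38903 = 8·4745 + 943
4745 = 5·943 + 30
943 = 31·30 + 13
30 = 2·13 + 4
13 = 3·4 + 1
4 = 4·1 + 0
Back-substitute:
1 = 13 − 3·4
1 = −3·30 + 7·13
1 = 7·943 − 220·30
1 = −220·4745 + 1107·943
1 = 1107·38903 − 9076·4745
4745⁻¹ ≡ 29827 (mod 38903), so k ≡ 29827·17968 ≡ 3808 (mod 38903).
x = 65 + 4745·3808 = 18069025.

18069025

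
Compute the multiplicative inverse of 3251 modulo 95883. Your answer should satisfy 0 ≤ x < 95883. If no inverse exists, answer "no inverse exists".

gcd(95883, 3251) by repeated division:
95883 = 29·3251 + 1604
3251 = 2·1604 + 43
1604 = 37·43 + 13
43 = 3·13 + 4
13 = 3·4 + 1
4 = 4·1 + 0
gcd = 1, so the inverse exists. Back-substitute:
1 = 13 − 3·4
1 = −3·43 + 10·13
1 = 10·1604 − 373·43
1 = −373·3251 + 756·1604
1 = 756·95883 − 22297·3251
So 3251·(-22297) ≡ 1 (mod 95883), and -22297 ≡ 73586 (mod 95883).

73586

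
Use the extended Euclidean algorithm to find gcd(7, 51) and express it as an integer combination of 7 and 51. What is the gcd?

Apply Euclid's algorithm to 51 and 7:
51 = 7*7 + 2
7 = 3*2 + 1
2 = 2*1 + 0
gcd(7, 51) = 1.
Back-substituting:
1 = 7 − 3·2
1 = −3·51 + 22·7
So 1 = (-3)·51 + (22)·7.

1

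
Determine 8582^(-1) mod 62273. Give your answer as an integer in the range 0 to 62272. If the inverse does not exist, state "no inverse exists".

53834

gcd(62273, 8582) by repeated division:
62273 = 7×8582 + 2199
8582 = 3×2199 + 1985
2199 = 1×1985 + 214
1985 = 9×214 + 59
214 = 3×59 + 37
59 = 1×37 + 22
37 = 1×22 + 15
22 = 1×15 + 7
15 = 2×7 + 1
7 = 7×1 + 0
gcd = 1, so the inverse exists. Back-substitute:
1 = 15 − 2·7
1 = −2·22 + 3·15
1 = 3·37 − 5·22
1 = −5·59 + 8·37
1 = 8·214 − 29·59
1 = −29·1985 + 269·214
1 = 269·2199 − 298·1985
1 = −298·8582 + 1163·2199
1 = 1163·62273 − 8439·8582
Thus 8582·(-8439) ≡ 1 (mod 62273); reducing, -8439 mod 62273 = 53834.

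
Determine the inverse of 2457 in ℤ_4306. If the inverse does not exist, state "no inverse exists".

Run Euclid on (4306, 2457):
4306 = 1×2457 + 1849
2457 = 1×1849 + 608
1849 = 3×608 + 25
608 = 24×25 + 8
25 = 3×8 + 1
8 = 8×1 + 0
gcd = 1, so the inverse exists. Back-substitute:
1 = 25 − 3·8
1 = −3·608 + 73·25
1 = 73·1849 − 222·608
1 = −222·2457 + 295·1849
1 = 295·4306 − 517·2457
Thus 2457·(-517) ≡ 1 (mod 4306); reducing, -517 mod 4306 = 3789.

3789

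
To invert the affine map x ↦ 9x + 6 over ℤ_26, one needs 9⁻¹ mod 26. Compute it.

Run Euclid on (26, 9):
26 = 2×9 + 8
9 = 1×8 + 1
8 = 8×1 + 0
Since gcd(9, 26) = 1, back-substitute to write 1 as a combination:
1 = 9 − 8
1 = −26 + 3·9
So 9·3 ≡ 1 (mod 26).

3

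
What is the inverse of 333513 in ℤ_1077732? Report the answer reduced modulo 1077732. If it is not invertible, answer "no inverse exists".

Compute gcd(333513, 1077732):
1077732 = 3×333513 + 77193
333513 = 4×77193 + 24741
77193 = 3×24741 + 2970
24741 = 8×2970 + 981
2970 = 3×981 + 27
981 = 36×27 + 9
27 = 3×9 + 0
The gcd is 9, not 1, hence no inverse exists.

no inverse exists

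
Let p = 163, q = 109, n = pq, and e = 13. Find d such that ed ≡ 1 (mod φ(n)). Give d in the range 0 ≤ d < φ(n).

9421

φ(n) = (p−1)(q−1) = 162·108 = 17496.
Need d with 13·d ≡ 1 (mod 17496). Apply the extended Euclidean algorithm:
17496 = 1345×13 + 11
13 = 1×11 + 2
11 = 5×2 + 1
2 = 2×1 + 0
Back-substitute:
1 = 11 − 5·2
1 = −5·13 + 6·11
1 = 6·17496 − 8075·13
So 13·(-8075) ≡ 1 (mod 17496), hence d ≡ -8075 ≡ 9421 (mod 17496).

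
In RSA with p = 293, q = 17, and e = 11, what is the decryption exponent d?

φ(n) = (p−1)(q−1) = 292·16 = 4672.
Need d with 11·d ≡ 1 (mod 4672). Apply the extended Euclidean algorithm:
4672 = 424*11 + 8
11 = 1*8 + 3
8 = 2*3 + 2
3 = 1*2 + 1
2 = 2*1 + 0
Back-substitute:
1 = 3 − 2
1 = −8 + 3·3
1 = 3·11 − 4·8
1 = −4·4672 + 1699·11
So 11·1699 ≡ 1 (mod 4672), hence d = 1699.

1699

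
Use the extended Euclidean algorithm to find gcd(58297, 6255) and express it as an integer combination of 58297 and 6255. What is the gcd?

1

Apply Euclid's algorithm to 58297 and 6255:
58297 = 9*6255 + 2002
6255 = 3*2002 + 249
2002 = 8*249 + 10
249 = 24*10 + 9
10 = 1*9 + 1
9 = 9*1 + 0
gcd(58297, 6255) = 1.
Express as a combination:
1 = 10 − 9
1 = −249 + 25·10
1 = 25·2002 − 201·249
1 = −201·6255 + 628·2002
1 = 628·58297 − 5853·6255
So 1 = (628)·58297 + (-5853)·6255.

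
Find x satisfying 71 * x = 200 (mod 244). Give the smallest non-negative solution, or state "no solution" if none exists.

20

First find gcd(71, 244):
244 = 3×71 + 31
71 = 2×31 + 9
31 = 3×9 + 4
9 = 2×4 + 1
4 = 4×1 + 0
gcd = 1, so a unique solution mod 244 exists.
Back-substitute for the Bézout coefficients:
1 = 9 − 2·4
1 = −2·31 + 7·9
1 = 7·71 − 16·31
1 = −16·244 + 55·71
So 71·(55) ≡ 1 (mod 244), giving 71⁻¹ ≡ 55.
x ≡ 71⁻¹·200 ≡ 55·200 ≡ 20 (mod 244).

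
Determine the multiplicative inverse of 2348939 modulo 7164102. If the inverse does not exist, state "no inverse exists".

gcd(7164102, 2348939) by repeated division:
7164102 = 3×2348939 + 117285
2348939 = 20×117285 + 3239
117285 = 36×3239 + 681
3239 = 4×681 + 515
681 = 1×515 + 166
515 = 3×166 + 17
166 = 9×17 + 13
17 = 1×13 + 4
13 = 3×4 + 1
4 = 4×1 + 0
The gcd is 1. Working backward:
1 = 13 − 3·4
1 = −3·17 + 4·13
1 = 4·166 − 39·17
1 = −39·515 + 121·166
1 = 121·681 − 160·515
1 = −160·3239 + 761·681
1 = 761·117285 − 27556·3239
1 = −27556·2348939 + 551881·117285
1 = 551881·7164102 − 1683199·2348939
So 2348939·(-1683199) ≡ 1 (mod 7164102), and -1683199 ≡ 5480903 (mod 7164102).

5480903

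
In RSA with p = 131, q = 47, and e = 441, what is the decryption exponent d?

5641

φ(n) = (p−1)(q−1) = 130·46 = 5980.
Need d with 441·d ≡ 1 (mod 5980). Apply the extended Euclidean algorithm:
5980 = 13·441 + 247
441 = 1·247 + 194
247 = 1·194 + 53
194 = 3·53 + 35
53 = 1·35 + 18
35 = 1·18 + 17
18 = 1·17 + 1
17 = 17·1 + 0
Back-substitute:
1 = 18 − 17
1 = −35 + 2·18
1 = 2·53 − 3·35
1 = −3·194 + 11·53
1 = 11·247 − 14·194
1 = −14·441 + 25·247
1 = 25·5980 − 339·441
So 441·(-339) ≡ 1 (mod 5980), hence d ≡ -339 ≡ 5641 (mod 5980).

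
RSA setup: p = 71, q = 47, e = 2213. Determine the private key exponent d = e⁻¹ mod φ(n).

φ(n) = (p−1)(q−1) = 70·46 = 3220.
Need d with 2213·d ≡ 1 (mod 3220). Apply the extended Euclidean algorithm:
3220 = 1*2213 + 1007
2213 = 2*1007 + 199
1007 = 5*199 + 12
199 = 16*12 + 7
12 = 1*7 + 5
7 = 1*5 + 2
5 = 2*2 + 1
2 = 2*1 + 0
Back-substitute:
1 = 5 − 2·2
1 = −2·7 + 3·5
1 = 3·12 − 5·7
1 = −5·199 + 83·12
1 = 83·1007 − 420·199
1 = −420·2213 + 923·1007
1 = 923·3220 − 1343·2213
So 2213·(-1343) ≡ 1 (mod 3220), hence d ≡ -1343 ≡ 1877 (mod 3220).

1877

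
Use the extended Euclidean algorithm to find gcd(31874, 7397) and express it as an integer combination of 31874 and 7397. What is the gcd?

1

Euclidean algorithm:
31874 = 4·7397 + 2286
7397 = 3·2286 + 539
2286 = 4·539 + 130
539 = 4·130 + 19
130 = 6·19 + 16
19 = 1·16 + 3
16 = 5·3 + 1
3 = 3·1 + 0
gcd(31874, 7397) = 1.
Express as a combination:
1 = 16 − 5·3
1 = −5·19 + 6·16
1 = 6·130 − 41·19
1 = −41·539 + 170·130
1 = 170·2286 − 721·539
1 = −721·7397 + 2333·2286
1 = 2333·31874 − 10053·7397
So 1 = (2333)·31874 + (-10053)·7397.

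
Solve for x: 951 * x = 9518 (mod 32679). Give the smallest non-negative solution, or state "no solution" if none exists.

gcd(951, 32679):
32679 = 34·951 + 345
951 = 2·345 + 261
345 = 1·261 + 84
261 = 3·84 + 9
84 = 9·9 + 3
9 = 3·3 + 0
gcd = 3, but 3 ∤ 9518, so the congruence has no solution.

no solution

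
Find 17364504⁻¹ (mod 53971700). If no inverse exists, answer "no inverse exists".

no inverse exists

Euclidean algorithm on 53971700, 17364504:
53971700 = 3·17364504 + 1878188
17364504 = 9·1878188 + 460812
1878188 = 4·460812 + 34940
460812 = 13·34940 + 6592
34940 = 5·6592 + 1980
6592 = 3·1980 + 652
1980 = 3·652 + 24
652 = 27·24 + 4
24 = 6·4 + 0
The gcd is 4, not 1, hence no inverse exists.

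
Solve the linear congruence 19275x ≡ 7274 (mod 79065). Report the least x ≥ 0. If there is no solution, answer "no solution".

gcd(19275, 79065):
79065 = 4×19275 + 1965
19275 = 9×1965 + 1590
1965 = 1×1590 + 375
1590 = 4×375 + 90
375 = 4×90 + 15
90 = 6×15 + 0
gcd = 15, but 15 ∤ 7274, so the congruence has no solution.

no solution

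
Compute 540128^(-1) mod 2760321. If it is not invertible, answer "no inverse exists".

1532489

gcd(2760321, 540128) by repeated division:
2760321 = 5*540128 + 59681
540128 = 9*59681 + 2999
59681 = 19*2999 + 2700
2999 = 1*2700 + 299
2700 = 9*299 + 9
299 = 33*9 + 2
9 = 4*2 + 1
2 = 2*1 + 0
Since gcd(540128, 2760321) = 1, back-substitute to write 1 as a combination:
1 = 9 − 4·2
1 = −4·299 + 133·9
1 = 133·2700 − 1201·299
1 = −1201·2999 + 1334·2700
1 = 1334·59681 − 26547·2999
1 = −26547·540128 + 240257·59681
1 = 240257·2760321 − 1227832·540128
Hence 540128⁻¹ ≡ -1227832 ≡ 1532489 (mod 2760321).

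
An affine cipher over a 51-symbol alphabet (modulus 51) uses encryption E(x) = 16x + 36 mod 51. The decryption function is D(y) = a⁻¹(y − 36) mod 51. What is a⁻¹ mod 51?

Run Euclid on (51, 16):
51 = 3·16 + 3
16 = 5·3 + 1
3 = 3·1 + 0
gcd = 1, so the inverse exists. Back-substitute:
1 = 16 − 5·3
1 = −5·51 + 16·16
So 16·16 ≡ 1 (mod 51).

16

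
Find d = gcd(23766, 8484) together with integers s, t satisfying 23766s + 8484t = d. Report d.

6

Euclidean algorithm:
23766 = 2×8484 + 6798
8484 = 1×6798 + 1686
6798 = 4×1686 + 54
1686 = 31×54 + 12
54 = 4×12 + 6
12 = 2×6 + 0
gcd(23766, 8484) = 6.
Working backward:
6 = 54 − 4·12
6 = −4·1686 + 125·54
6 = 125·6798 − 504·1686
6 = −504·8484 + 629·6798
6 = 629·23766 − 1762·8484
So 6 = (629)·23766 + (-1762)·8484.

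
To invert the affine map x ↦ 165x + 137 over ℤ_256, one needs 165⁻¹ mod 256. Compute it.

45

Run Euclid on (256, 165):
256 = 1*165 + 91
165 = 1*91 + 74
91 = 1*74 + 17
74 = 4*17 + 6
17 = 2*6 + 5
6 = 1*5 + 1
5 = 5*1 + 0
The gcd is 1. Working backward:
1 = 6 − 5
1 = −17 + 3·6
1 = 3·74 − 13·17
1 = −13·91 + 16·74
1 = 16·165 − 29·91
1 = −29·256 + 45·165
So 165·45 ≡ 1 (mod 256).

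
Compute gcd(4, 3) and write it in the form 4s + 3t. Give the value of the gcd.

Apply Euclid's algorithm to 4 and 3:
4 = 1×3 + 1
3 = 3×1 + 0
gcd(4, 3) = 1.
Working backward:
1 = 4 − 3
So 1 = (1)·4 + (-1)·3.

1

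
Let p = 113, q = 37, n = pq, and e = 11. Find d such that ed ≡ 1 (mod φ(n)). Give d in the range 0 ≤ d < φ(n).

φ(n) = (p−1)(q−1) = 112·36 = 4032.
Need d with 11·d ≡ 1 (mod 4032). Apply the extended Euclidean algorithm:
4032 = 366*11 + 6
11 = 1*6 + 5
6 = 1*5 + 1
5 = 5*1 + 0
Back-substitute:
1 = 6 − 5
1 = −11 + 2·6
1 = 2·4032 − 733·11
So 11·(-733) ≡ 1 (mod 4032), hence d ≡ -733 ≡ 3299 (mod 4032).

3299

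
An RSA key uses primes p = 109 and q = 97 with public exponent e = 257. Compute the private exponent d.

2945

φ(n) = (p−1)(q−1) = 108·96 = 10368.
Need d with 257·d ≡ 1 (mod 10368). Apply the extended Euclidean algorithm:
10368 = 40*257 + 88
257 = 2*88 + 81
88 = 1*81 + 7
81 = 11*7 + 4
7 = 1*4 + 3
4 = 1*3 + 1
3 = 3*1 + 0
Back-substitute:
1 = 4 − 3
1 = −7 + 2·4
1 = 2·81 − 23·7
1 = −23·88 + 25·81
1 = 25·257 − 73·88
1 = −73·10368 + 2945·257
So 257·2945 ≡ 1 (mod 10368), hence d = 2945.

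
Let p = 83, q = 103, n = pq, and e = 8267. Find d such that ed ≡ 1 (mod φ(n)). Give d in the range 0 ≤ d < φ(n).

6467

φ(n) = (p−1)(q−1) = 82·102 = 8364.
Need d with 8267·d ≡ 1 (mod 8364). Apply the extended Euclidean algorithm:
8364 = 1×8267 + 97
8267 = 85×97 + 22
97 = 4×22 + 9
22 = 2×9 + 4
9 = 2×4 + 1
4 = 4×1 + 0
Back-substitute:
1 = 9 − 2·4
1 = −2·22 + 5·9
1 = 5·97 − 22·22
1 = −22·8267 + 1875·97
1 = 1875·8364 − 1897·8267
So 8267·(-1897) ≡ 1 (mod 8364), hence d ≡ -1897 ≡ 6467 (mod 8364).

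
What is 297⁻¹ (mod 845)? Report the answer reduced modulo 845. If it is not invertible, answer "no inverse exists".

gcd(845, 297) by repeated division:
845 = 2×297 + 251
297 = 1×251 + 46
251 = 5×46 + 21
46 = 2×21 + 4
21 = 5×4 + 1
4 = 4×1 + 0
Since gcd(297, 845) = 1, back-substitute to write 1 as a combination:
1 = 21 − 5·4
1 = −5·46 + 11·21
1 = 11·251 − 60·46
1 = −60·297 + 71·251
1 = 71·845 − 202·297
Hence 297⁻¹ ≡ -202 ≡ 643 (mod 845).

643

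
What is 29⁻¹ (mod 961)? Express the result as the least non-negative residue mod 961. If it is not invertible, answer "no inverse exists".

Run Euclid on (961, 29):
961 = 33*29 + 4
29 = 7*4 + 1
4 = 4*1 + 0
Since gcd(29, 961) = 1, back-substitute to write 1 as a combination:
1 = 29 − 7·4
1 = −7·961 + 232·29
So 29·232 ≡ 1 (mod 961).

232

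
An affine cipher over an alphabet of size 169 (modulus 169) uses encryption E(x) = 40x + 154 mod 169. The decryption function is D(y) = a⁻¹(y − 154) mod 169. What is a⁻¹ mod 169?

Extended Euclidean algorithm:
169 = 4*40 + 9
40 = 4*9 + 4
9 = 2*4 + 1
4 = 4*1 + 0
The gcd is 1. Working backward:
1 = 9 − 2·4
1 = −2·40 + 9·9
1 = 9·169 − 38·40
Thus 40·(-38) ≡ 1 (mod 169); reducing, -38 mod 169 = 131.

131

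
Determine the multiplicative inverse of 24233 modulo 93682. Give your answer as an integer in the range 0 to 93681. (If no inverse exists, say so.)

2969

gcd(93682, 24233) by repeated division:
93682 = 3×24233 + 20983
24233 = 1×20983 + 3250
20983 = 6×3250 + 1483
3250 = 2×1483 + 284
1483 = 5×284 + 63
284 = 4×63 + 32
63 = 1×32 + 31
32 = 1×31 + 1
31 = 31×1 + 0
Since gcd(24233, 93682) = 1, back-substitute to write 1 as a combination:
1 = 32 − 31
1 = −63 + 2·32
1 = 2·284 − 9·63
1 = −9·1483 + 47·284
1 = 47·3250 − 103·1483
1 = −103·20983 + 665·3250
1 = 665·24233 − 768·20983
1 = −768·93682 + 2969·24233
So 24233·2969 ≡ 1 (mod 93682).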